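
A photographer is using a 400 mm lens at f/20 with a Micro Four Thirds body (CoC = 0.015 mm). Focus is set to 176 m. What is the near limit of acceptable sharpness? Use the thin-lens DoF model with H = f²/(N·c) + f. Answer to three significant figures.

Hyperfocal distance H = f²/(N·c) + f = 400²/(20 × 0.015) + 400 = 160000/0.3 + 400 ≈ 533733.3 mm ≈ 533.7 m.
Near limit Dn = s·(H − f)/(H + s − 2f) = 176000 × (533733.3 − 400) / (533733.3 + 176000 − 2 × 400) = 176000 × 533333.3 / 708933.3 ≈ 132405 mm ≈ 132 m.

132 m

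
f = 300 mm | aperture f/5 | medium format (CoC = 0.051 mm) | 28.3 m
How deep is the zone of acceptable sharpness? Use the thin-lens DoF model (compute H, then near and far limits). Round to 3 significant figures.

4.52 m

Hyperfocal distance H = f²/(N·c) + f = 300²/(5 × 0.051) + 300 = 90000/0.255 + 300 ≈ 353241.2 mm ≈ 353.2 m.
Near limit Dn = s·(H − f)/(H + s − 2f) = 28300 × (353241.2 − 300) / (353241.2 + 28300 − 2 × 300) = 28300 × 352941.2 / 380941.2 ≈ 26219.9 mm.
Far limit Df = s·(H − f)/(H − s) = 28300 × (353241.2 − 300) / (353241.2 − 28300) = 28300 × 352941.2 / 324941.2 ≈ 30738.6 mm.
Depth of field = Df − Dn = 30738.6 − 26219.9 ≈ 4518.7 mm ≈ 4.52 m.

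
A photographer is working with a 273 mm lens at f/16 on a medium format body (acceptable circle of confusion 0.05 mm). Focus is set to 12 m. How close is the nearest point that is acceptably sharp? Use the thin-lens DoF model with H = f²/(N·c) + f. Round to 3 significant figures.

10.7 m

Hyperfocal distance H = f²/(N·c) + f = 273²/(16 × 0.05) + 273 = 74529/0.8 + 273 ≈ 93434.2 mm ≈ 93.43 m.
Near limit Dn = s·(H − f)/(H + s − 2f) = 12000 × (93434.2 − 273) / (93434.2 + 12000 − 2 × 273) = 12000 × 93161.2 / 104888.2 ≈ 10658 mm ≈ 10.7 m.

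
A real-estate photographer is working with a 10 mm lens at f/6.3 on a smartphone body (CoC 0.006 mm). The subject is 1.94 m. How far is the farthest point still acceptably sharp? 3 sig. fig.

Hyperfocal distance H = f²/(N·c) + f = 10²/(6.3 × 0.006) + 10 = 100/0.0378 + 10 ≈ 2655.5 mm ≈ 2.656 m.
Far limit Df = s·(H − f)/(H − s) = 1940 × (2655.5 − 10) / (2655.5 − 1940) = 1940 × 2645.5 / 715.5 ≈ 7173.0 mm ≈ 7.17 m.

7.17 m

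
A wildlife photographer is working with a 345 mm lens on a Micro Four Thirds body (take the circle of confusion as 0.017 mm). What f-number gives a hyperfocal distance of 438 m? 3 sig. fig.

f/16

Rearrange H = f²/(N·c) + f for N: N = f² / ((H − f)·c).
N = 345² / ((438000 − 345) × 0.017) = 119025 / 7440 ≈ 16.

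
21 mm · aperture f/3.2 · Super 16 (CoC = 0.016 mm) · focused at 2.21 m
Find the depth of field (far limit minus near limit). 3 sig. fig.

1.20 m

Hyperfocal distance H = f²/(N·c) + f = 21²/(3.2 × 0.016) + 21 = 441/0.0512 + 21 ≈ 8634.3 mm ≈ 8.634 m.
Near limit Dn = s·(H − f)/(H + s − 2f) = 2210 × (8634.3 − 21) / (8634.3 + 2210 − 2 × 21) = 2210 × 8613.3 / 10802.3 ≈ 1762.2 mm.
Far limit Df = s·(H − f)/(H − s) = 2210 × (8634.3 − 21) / (8634.3 − 2210) = 2210 × 8613.3 / 6424.3 ≈ 2963.0 mm.
Depth of field = Df − Dn = 2963.0 − 1762.2 ≈ 1200.8 mm ≈ 1.20 m.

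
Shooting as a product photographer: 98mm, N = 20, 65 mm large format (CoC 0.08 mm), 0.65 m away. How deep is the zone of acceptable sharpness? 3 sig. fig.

121 mm

Hyperfocal distance H = f²/(N·c) + f = 98²/(20 × 0.08) + 98 = 9604/1.6 + 98 ≈ 6100.5 mm ≈ 6.101 m.
Near limit Dn = s·(H − f)/(H + s − 2f) = 650 × (6100.5 − 98) / (6100.5 + 650 − 2 × 98) = 650 × 6002.5 / 6554.5 ≈ 595.26 mm.
Far limit Df = s·(H − f)/(H − s) = 650 × (6100.5 − 98) / (6100.5 − 650) = 650 × 6002.5 / 5450.5 ≈ 715.83 mm.
Depth of field = Df − Dn = 715.83 − 595.26 ≈ 120.57 mm.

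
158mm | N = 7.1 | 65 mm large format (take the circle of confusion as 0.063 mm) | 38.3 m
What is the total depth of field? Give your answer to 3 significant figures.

98.2 m

Hyperfocal distance H = f²/(N·c) + f = 158²/(7.1 × 0.063) + 158 = 24964/0.4473 + 158 ≈ 55968.4 mm ≈ 55.97 m.
Near limit Dn = s·(H − f)/(H + s − 2f) = 38300 × (55968.4 − 158) / (55968.4 + 38300 − 2 × 158) = 38300 × 55810.4 / 93952.4 ≈ 22751 mm.
Far limit Df = s·(H − f)/(H − s) = 38300 × (55968.4 − 158) / (55968.4 − 38300) = 38300 × 55810.4 / 17668.4 ≈ 120981 mm.
Depth of field = Df − Dn = 120981 − 22751 ≈ 98230 mm ≈ 98.2 m.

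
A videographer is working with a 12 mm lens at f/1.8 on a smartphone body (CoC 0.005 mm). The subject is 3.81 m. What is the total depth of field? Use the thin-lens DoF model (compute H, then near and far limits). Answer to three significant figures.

1.92 m

Hyperfocal distance H = f²/(N·c) + f = 12²/(1.8 × 0.005) + 12 = 144/0.009 + 12 ≈ 16012.0 mm ≈ 16.01 m.
Near limit Dn = s·(H − f)/(H + s − 2f) = 3810 × (16012.0 − 12) / (16012.0 + 3810 − 2 × 12) = 3810 × 16000.0 / 19798.0 ≈ 3079.1 mm.
Far limit Df = s·(H − f)/(H − s) = 3810 × (16012.0 − 12) / (16012.0 − 3810) = 3810 × 16000.0 / 12202.0 ≈ 4995.9 mm.
Depth of field = Df − Dn = 4995.9 − 3079.1 ≈ 1916.8 mm ≈ 1.92 m.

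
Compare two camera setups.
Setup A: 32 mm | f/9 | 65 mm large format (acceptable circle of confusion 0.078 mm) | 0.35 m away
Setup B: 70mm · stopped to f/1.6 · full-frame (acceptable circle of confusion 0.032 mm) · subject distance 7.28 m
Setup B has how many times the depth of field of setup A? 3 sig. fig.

Setup A: H = 32²/(9×0.078) + 32 ≈ 1490.7 mm; DoF = Df − Dn = 447.57 − 287.36 ≈ 160.21 mm.
Setup B: H = 70²/(1.6×0.032) + 70 ≈ 95773.1 mm; DoF = Df − Dn = 7873.1 − 6770.0 ≈ 1103.1 mm.
Ratio = 1103.1 / 160.21 ≈ 6.89.

6.89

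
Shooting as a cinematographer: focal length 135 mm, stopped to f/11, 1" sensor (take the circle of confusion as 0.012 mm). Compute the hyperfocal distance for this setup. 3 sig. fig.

138 m

Hyperfocal distance H = f²/(N·c) + f = 135²/(11 × 0.012) + 135 = 18225/0.132 + 135 ≈ 138203.2 mm ≈ 138 m.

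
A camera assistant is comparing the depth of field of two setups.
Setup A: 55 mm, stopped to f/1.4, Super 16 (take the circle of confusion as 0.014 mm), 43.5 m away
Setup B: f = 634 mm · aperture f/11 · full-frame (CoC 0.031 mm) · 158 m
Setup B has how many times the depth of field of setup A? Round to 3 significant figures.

Setup A: H = 55²/(1.4×0.014) + 55 ≈ 154391.7 mm; DoF = Df − Dn = 60542 − 33945 ≈ 26597 mm.
Setup B: H = 634²/(11×0.031) + 634 ≈ 1179390.6 mm; DoF = Df − Dn = 182343 − 139391 ≈ 42952 mm.
Ratio = 42952 / 26597 ≈ 1.61.

1.61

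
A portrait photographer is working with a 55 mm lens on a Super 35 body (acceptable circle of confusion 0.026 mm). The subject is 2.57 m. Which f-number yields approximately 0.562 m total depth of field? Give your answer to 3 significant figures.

f/5

Write h = H − f = f²/(N·c). The thin-lens limits are Dn = s·h/(h + (s−f)) and Df = s·h/(h − (s−f)), so DoF = Df − Dn = 2·s·(s−f)·h / (h² − (s−f)²).
That is a quadratic in h: DoF·h² − 2·s·(s−f)·h − DoF·(s−f)² = 0 ⇒ h = (s−f)·(s + √(s² + DoF²)) / DoF = 2515 × (2570 + √(2570² + 562²)) / 562 = 2515 × (2570 + 2630.73) / 562 ≈ 23274 mm.
Then N = f²/(c·h) = 55² / (0.026 × 23274) = 3025 / 605.12 ≈ 5.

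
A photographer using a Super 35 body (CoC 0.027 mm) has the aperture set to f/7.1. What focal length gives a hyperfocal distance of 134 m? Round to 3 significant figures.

160 mm

From H = f²/(N·c) + f, with f ≪ H: f ≈ √(H·N·c) = √(134000 × 7.1 × 0.027) = √25688 ≈ 160.3 mm.
The +f correction barely moves this — solving exactly, f² + N·c·f − N·c·H = 0 ⇒ f = (−N·c + √((N·c)² + 4·N·c·H))/2 = (−0.1917 + √102751)/2 ≈ 160.18 mm, so f ≈ 160 mm.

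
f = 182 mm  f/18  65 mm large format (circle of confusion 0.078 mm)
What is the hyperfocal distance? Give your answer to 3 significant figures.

Hyperfocal distance H = f²/(N·c) + f = 182²/(18 × 0.078) + 182 = 33124/1.404 + 182 ≈ 23774.6 mm ≈ 23.8 m.

23.8 m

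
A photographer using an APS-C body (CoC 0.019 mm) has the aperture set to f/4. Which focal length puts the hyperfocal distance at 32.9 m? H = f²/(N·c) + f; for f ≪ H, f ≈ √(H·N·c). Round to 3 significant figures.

From H = f²/(N·c) + f, with f ≪ H: f ≈ √(H·N·c) = √(32900 × 4 × 0.019) = √2500.4 ≈ 50.00 mm.
The +f correction barely moves this — solving exactly, f² + N·c·f − N·c·H = 0 ⇒ f = (−N·c + √((N·c)² + 4·N·c·H))/2 = (−0.076 + √10002)/2 ≈ 49.966 mm, so f ≈ 50.0 mm.

50.0 mm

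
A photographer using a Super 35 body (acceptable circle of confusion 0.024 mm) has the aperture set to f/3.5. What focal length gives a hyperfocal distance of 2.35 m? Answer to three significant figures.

14.0 mm

From H = f²/(N·c) + f, with f ≪ H: f ≈ √(H·N·c) = √(2350 × 3.5 × 0.024) = √197.40 ≈ 14.05 mm.
Exact: f² + N·c·f − N·c·H = 0 ⇒ f = (−N·c + √((N·c)² + 4·N·c·H))/2 = (−0.084 + √789.61)/2 ≈ 14.008 mm ≈ 14.0 mm.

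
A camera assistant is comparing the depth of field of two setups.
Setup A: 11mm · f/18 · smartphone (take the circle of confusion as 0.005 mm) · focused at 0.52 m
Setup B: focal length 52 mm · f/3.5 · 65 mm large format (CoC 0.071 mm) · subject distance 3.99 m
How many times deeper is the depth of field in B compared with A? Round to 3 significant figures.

Setup A: H = 11²/(18×0.005) + 11 ≈ 1355.4 mm; DoF = Df − Dn = 836.81 − 377.20 ≈ 459.61 mm.
Setup B: H = 52²/(3.5×0.071) + 52 ≈ 10933.3 mm; DoF = Df − Dn = 6253.0 − 2929.7 ≈ 3323.3 mm.
Ratio = 3323.3 / 459.61 ≈ 7.23.

7.23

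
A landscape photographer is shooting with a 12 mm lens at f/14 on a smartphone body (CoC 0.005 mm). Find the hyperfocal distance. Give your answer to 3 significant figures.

Hyperfocal distance H = f²/(N·c) + f = 12²/(14 × 0.005) + 12 = 144/0.07 + 12 ≈ 2069.1 mm ≈ 2.07 m.

2.07 m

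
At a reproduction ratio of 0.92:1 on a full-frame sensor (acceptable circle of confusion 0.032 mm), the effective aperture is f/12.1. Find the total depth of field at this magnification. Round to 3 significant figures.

At magnification m, DoF ≈ 2·N_eff·c/m² = 2 × 12.1 × 0.032 / 0.92² = 0.7744 / 0.8464 ≈ 0.915 mm.

0.915 mm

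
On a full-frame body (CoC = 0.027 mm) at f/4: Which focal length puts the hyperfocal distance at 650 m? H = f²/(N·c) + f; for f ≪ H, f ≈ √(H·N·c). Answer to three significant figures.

From H = f²/(N·c) + f, with f ≪ H: f ≈ √(H·N·c) = √(650000 × 4 × 0.027) = √70200 ≈ 265.0 mm.
The +f correction barely moves this — solving exactly, f² + N·c·f − N·c·H = 0 ⇒ f = (−N·c + √((N·c)² + 4·N·c·H))/2 = (−0.108 + √280800)/2 ≈ 264.90 mm, so f ≈ 265 mm.

265 mm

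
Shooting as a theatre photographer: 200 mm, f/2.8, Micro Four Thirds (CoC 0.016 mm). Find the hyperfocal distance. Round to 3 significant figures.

893 m

Hyperfocal distance H = f²/(N·c) + f = 200²/(2.8 × 0.016) + 200 = 40000/0.0448 + 200 ≈ 893057.1 mm ≈ 893 m.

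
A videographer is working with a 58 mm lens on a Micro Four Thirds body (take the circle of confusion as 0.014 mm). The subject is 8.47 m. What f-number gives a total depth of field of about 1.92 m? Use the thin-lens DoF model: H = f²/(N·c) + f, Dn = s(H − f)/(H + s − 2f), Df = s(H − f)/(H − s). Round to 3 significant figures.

f/3.20

Write h = H − f = f²/(N·c). The thin-lens limits are Dn = s·h/(h + (s−f)) and Df = s·h/(h − (s−f)), so DoF = Df − Dn = 2·s·(s−f)·h / (h² − (s−f)²).
That is a quadratic in h: DoF·h² − 2·s·(s−f)·h − DoF·(s−f)² = 0 ⇒ h = (s−f)·(s + √(s² + DoF²)) / DoF = 8412 × (8470 + √(8470² + 1920²)) / 1920 = 8412 × (8470 + 8684.89) / 1920 ≈ 75160 mm.
Then N = f²/(c·h) = 58² / (0.014 × 75160) = 3364 / 1052.2 ≈ 3.20.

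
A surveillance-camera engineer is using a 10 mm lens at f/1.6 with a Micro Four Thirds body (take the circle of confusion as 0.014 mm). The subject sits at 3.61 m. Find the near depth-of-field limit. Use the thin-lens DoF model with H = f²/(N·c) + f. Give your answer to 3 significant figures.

2.00 m

Hyperfocal distance H = f²/(N·c) + f = 10²/(1.6 × 0.014) + 10 = 100/0.0224 + 10 ≈ 4474.3 mm ≈ 4.474 m.
Near limit Dn = s·(H − f)/(H + s − 2f) = 3610 × (4474.3 − 10) / (4474.3 + 3610 − 2 × 10) = 3610 × 4464.3 / 8064.3 ≈ 1998.4 mm ≈ 2.00 m.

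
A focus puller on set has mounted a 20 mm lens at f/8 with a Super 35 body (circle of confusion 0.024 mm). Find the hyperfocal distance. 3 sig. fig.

2.10 m

Hyperfocal distance H = f²/(N·c) + f = 20²/(8 × 0.024) + 20 = 400/0.192 + 20 ≈ 2103.3 mm ≈ 2.10 m.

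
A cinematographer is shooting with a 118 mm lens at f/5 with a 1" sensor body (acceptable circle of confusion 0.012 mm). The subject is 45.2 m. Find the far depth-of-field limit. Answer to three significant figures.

56.1 m

Hyperfocal distance H = f²/(N·c) + f = 118²/(5 × 0.012) + 118 = 13924/0.06 + 118 ≈ 232184.7 mm ≈ 232.2 m.
Far limit Df = s·(H − f)/(H − s) = 45200 × (232184.7 − 118) / (232184.7 − 45200) = 45200 × 232066.7 / 186984.7 ≈ 56098 mm ≈ 56.1 m.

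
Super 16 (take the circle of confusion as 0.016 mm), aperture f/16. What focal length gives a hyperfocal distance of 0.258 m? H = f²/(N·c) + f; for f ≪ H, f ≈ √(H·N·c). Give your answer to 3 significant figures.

8.00 mm

From H = f²/(N·c) + f, with f ≪ H: f ≈ √(H·N·c) = √(258 × 16 × 0.016) = √66.048 ≈ 8.127 mm.
Exact: f² + N·c·f − N·c·H = 0 ⇒ f = (−N·c + √((N·c)² + 4·N·c·H))/2 = (−0.256 + √264.26)/2 ≈ 8.0000 mm ≈ 8.00 mm.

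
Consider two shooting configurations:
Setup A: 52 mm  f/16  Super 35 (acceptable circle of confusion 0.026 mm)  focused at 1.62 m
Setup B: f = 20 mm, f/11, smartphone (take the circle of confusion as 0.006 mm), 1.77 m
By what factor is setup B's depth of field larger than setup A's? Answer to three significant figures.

1.34

Setup A: H = 52²/(16×0.026) + 52 ≈ 6552.0 mm; DoF = Df − Dn = 2135.04 − 1305.16 ≈ 829.88 mm.
Setup B: H = 20²/(11×0.006) + 20 ≈ 6080.6 mm; DoF = Df − Dn = 2488.6 − 1373.4 ≈ 1115.2 mm.
Ratio = 1115.2 / 829.88 ≈ 1.34.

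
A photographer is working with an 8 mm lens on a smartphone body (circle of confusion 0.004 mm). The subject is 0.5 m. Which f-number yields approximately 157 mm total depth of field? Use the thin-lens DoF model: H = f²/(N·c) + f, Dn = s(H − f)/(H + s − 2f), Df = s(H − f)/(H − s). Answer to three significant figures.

f/4.99

Write h = H − f = f²/(N·c). The thin-lens limits are Dn = s·h/(h + (s−f)) and Df = s·h/(h − (s−f)), so DoF = Df − Dn = 2·s·(s−f)·h / (h² − (s−f)²).
That is a quadratic in h: DoF·h² − 2·s·(s−f)·h − DoF·(s−f)² = 0 ⇒ h = (s−f)·(s + √(s² + DoF²)) / DoF = 492 × (500 + √(500² + 157²)) / 157 = 492 × (500 + 524.070) / 157 ≈ 3209.2 mm.
Then N = f²/(c·h) = 8² / (0.004 × 3209.2) = 64 / 12.837 ≈ 4.99.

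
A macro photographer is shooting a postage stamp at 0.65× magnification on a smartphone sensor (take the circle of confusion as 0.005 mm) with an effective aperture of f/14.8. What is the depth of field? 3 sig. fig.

At magnification m, DoF ≈ 2·N_eff·c/m² = 2 × 14.8 × 0.005 / 0.65² = 0.148 / 0.4225 ≈ 0.35 mm.

0.350 mm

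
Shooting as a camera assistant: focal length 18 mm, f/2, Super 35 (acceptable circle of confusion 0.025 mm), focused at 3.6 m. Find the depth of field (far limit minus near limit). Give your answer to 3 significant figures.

Hyperfocal distance H = f²/(N·c) + f = 18²/(2 × 0.025) + 18 = 324/0.05 + 18 ≈ 6498.0 mm ≈ 6.498 m.
Near limit Dn = s·(H − f)/(H + s − 2f) = 3600 × (6498.0 − 18) / (6498.0 + 3600 − 2 × 18) = 3600 × 6480.0 / 10062.0 ≈ 2318.4 mm.
Far limit Df = s·(H − f)/(H − s) = 3600 × (6498.0 − 18) / (6498.0 − 3600) = 3600 × 6480.0 / 2898.0 ≈ 8049.7 mm.
Depth of field = Df − Dn = 8049.7 − 2318.4 ≈ 5731.3 mm ≈ 5.73 m.

5.73 m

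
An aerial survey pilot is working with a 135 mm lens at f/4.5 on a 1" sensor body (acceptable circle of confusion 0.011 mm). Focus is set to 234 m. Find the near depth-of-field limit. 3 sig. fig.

Hyperfocal distance H = f²/(N·c) + f = 135²/(4.5 × 0.011) + 135 = 18225/0.0495 + 135 ≈ 368316.8 mm ≈ 368.3 m.
Near limit Dn = s·(H − f)/(H + s − 2f) = 234000 × (368316.8 − 135) / (368316.8 + 234000 − 2 × 135) = 234000 × 368181.8 / 602046.8 ≈ 143103 mm ≈ 143 m.

143 m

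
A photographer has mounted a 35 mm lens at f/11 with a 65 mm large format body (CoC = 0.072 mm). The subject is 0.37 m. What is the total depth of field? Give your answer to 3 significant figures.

Hyperfocal distance H = f²/(N·c) + f = 35²/(11 × 0.072) + 35 = 1225/0.792 + 35 ≈ 1581.7 mm ≈ 1.582 m.
Near limit Dn = s·(H − f)/(H + s − 2f) = 370 × (1581.7 − 35) / (1581.7 + 370 − 2 × 35) = 370 × 1546.7 / 1881.7 ≈ 304.13 mm.
Far limit Df = s·(H − f)/(H − s) = 370 × (1581.7 − 35) / (1581.7 − 370) = 370 × 1546.7 / 1211.7 ≈ 472.29 mm.
Depth of field = Df − Dn = 472.29 − 304.13 ≈ 168.16 mm.

168 mm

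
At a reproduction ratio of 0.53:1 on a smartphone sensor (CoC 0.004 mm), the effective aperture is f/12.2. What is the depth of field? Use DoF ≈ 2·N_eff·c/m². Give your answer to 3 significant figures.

0.347 mm

At magnification m, DoF ≈ 2·N_eff·c/m² = 2 × 12.2 × 0.004 / 0.53² = 0.0976 / 0.2809 ≈ 0.347 mm.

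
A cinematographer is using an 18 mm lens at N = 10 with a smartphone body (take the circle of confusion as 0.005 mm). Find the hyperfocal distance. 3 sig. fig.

6.50 m

Hyperfocal distance H = f²/(N·c) + f = 18²/(10 × 0.005) + 18 = 324/0.05 + 18 ≈ 6498.0 mm ≈ 6.50 m.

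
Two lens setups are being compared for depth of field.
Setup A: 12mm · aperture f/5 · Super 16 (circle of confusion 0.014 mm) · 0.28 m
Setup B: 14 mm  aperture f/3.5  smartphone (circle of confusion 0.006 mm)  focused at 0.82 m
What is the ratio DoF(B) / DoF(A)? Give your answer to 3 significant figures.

1.92

Setup A: H = 12²/(5×0.014) + 12 ≈ 2069.1 mm; DoF = Df − Dn = 321.942 − 247.727 ≈ 74.215 mm.
Setup B: H = 14²/(3.5×0.006) + 14 ≈ 9347.3 mm; DoF = Df − Dn = 897.51 − 754.82 ≈ 142.69 mm.
Ratio = 142.69 / 74.215 ≈ 1.92.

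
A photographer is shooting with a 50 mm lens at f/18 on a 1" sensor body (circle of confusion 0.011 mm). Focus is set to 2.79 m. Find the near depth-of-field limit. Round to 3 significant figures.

Hyperfocal distance H = f²/(N·c) + f = 50²/(18 × 0.011) + 50 = 2500/0.198 + 50 ≈ 12676.3 mm ≈ 12.68 m.
Near limit Dn = s·(H − f)/(H + s − 2f) = 2790 × (12676.3 − 50) / (12676.3 + 2790 − 2 × 50) = 2790 × 12626.3 / 15366.3 ≈ 2292.5 mm ≈ 2.29 m.

2.29 m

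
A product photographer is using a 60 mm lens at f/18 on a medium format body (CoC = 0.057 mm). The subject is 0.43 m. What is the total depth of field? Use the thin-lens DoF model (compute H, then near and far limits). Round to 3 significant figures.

91.7 mm

Hyperfocal distance H = f²/(N·c) + f = 60²/(18 × 0.057) + 60 = 3600/1.026 + 60 ≈ 3568.8 mm ≈ 3.569 m.
Near limit Dn = s·(H − f)/(H + s − 2f) = 430 × (3568.8 − 60) / (3568.8 + 430 − 2 × 60) = 430 × 3508.8 / 3878.8 ≈ 388.982 mm.
Far limit Df = s·(H − f)/(H − s) = 430 × (3568.8 − 60) / (3568.8 − 430) = 430 × 3508.8 / 3138.8 ≈ 480.689 mm.
Depth of field = Df − Dn = 480.689 − 388.982 ≈ 91.707 mm.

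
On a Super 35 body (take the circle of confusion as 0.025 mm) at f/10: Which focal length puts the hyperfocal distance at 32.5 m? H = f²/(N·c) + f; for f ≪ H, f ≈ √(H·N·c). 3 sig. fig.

From H = f²/(N·c) + f, with f ≪ H: f ≈ √(H·N·c) = √(32500 × 10 × 0.025) = √8125.0 ≈ 90.14 mm.
Exact: f² + N·c·f − N·c·H = 0 ⇒ f = (−N·c + √((N·c)² + 4·N·c·H))/2 = (−0.25 + √32500)/2 ≈ 90.014 mm ≈ 90.0 mm.

90.0 mm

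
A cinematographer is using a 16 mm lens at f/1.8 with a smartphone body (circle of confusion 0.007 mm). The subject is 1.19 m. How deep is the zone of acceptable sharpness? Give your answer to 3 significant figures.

Hyperfocal distance H = f²/(N·c) + f = 16²/(1.8 × 0.007) + 16 = 256/0.0126 + 16 ≈ 20333.5 mm ≈ 20.33 m.
Near limit Dn = s·(H − f)/(H + s − 2f) = 1190 × (20333.5 − 16) / (20333.5 + 1190 − 2 × 16) = 1190 × 20317.5 / 21491.5 ≈ 1124.99 mm.
Far limit Df = s·(H − f)/(H − s) = 1190 × (20333.5 − 16) / (20333.5 − 1190) = 1190 × 20317.5 / 19143.5 ≈ 1262.98 mm.
Depth of field = Df − Dn = 1262.98 − 1124.99 ≈ 137.99 mm.

138 mm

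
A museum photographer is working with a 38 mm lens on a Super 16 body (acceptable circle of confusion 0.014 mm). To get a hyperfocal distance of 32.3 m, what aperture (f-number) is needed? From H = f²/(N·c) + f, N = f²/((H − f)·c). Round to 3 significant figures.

Rearrange H = f²/(N·c) + f for N: N = f² / ((H − f)·c).
N = 38² / ((32300 − 38) × 0.014) = 1444 / 451.7 ≈ 3.20.

f/3.20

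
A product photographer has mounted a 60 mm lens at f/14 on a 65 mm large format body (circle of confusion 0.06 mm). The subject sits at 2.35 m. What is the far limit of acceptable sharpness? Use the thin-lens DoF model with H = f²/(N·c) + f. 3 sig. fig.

5.05 m

Hyperfocal distance H = f²/(N·c) + f = 60²/(14 × 0.06) + 60 = 3600/0.84 + 60 ≈ 4345.7 mm ≈ 4.346 m.
Far limit Df = s·(H − f)/(H − s) = 2350 × (4345.7 − 60) / (4345.7 − 2350) = 2350 × 4285.7 / 1995.7 ≈ 5046.5 mm ≈ 5.05 m.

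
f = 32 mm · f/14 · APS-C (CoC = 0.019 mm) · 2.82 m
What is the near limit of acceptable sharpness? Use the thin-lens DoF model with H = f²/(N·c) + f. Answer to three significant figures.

Hyperfocal distance H = f²/(N·c) + f = 32²/(14 × 0.019) + 32 = 1024/0.266 + 32 ≈ 3881.6 mm ≈ 3.882 m.
Near limit Dn = s·(H − f)/(H + s − 2f) = 2820 × (3881.6 − 32) / (3881.6 + 2820 − 2 × 32) = 2820 × 3849.6 / 6637.6 ≈ 1635.5 mm ≈ 1.64 m.

1.64 m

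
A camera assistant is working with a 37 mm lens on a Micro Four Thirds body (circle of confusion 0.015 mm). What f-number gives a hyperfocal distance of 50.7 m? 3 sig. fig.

f/1.80

Rearrange H = f²/(N·c) + f for N: N = f² / ((H − f)·c).
N = 37² / ((50700 − 37) × 0.015) = 1369 / 759.9 ≈ 1.80.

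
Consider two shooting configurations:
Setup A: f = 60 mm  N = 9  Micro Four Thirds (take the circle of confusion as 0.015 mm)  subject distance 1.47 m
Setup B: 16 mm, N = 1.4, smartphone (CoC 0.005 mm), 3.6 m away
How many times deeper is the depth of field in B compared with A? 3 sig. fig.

Setup A: H = 60²/(9×0.015) + 60 ≈ 26726.7 mm; DoF = Df − Dn = 1552.07 − 1396.18 ≈ 155.89 mm.
Setup B: H = 16²/(1.4×0.005) + 16 ≈ 36587.4 mm; DoF = Df − Dn = 3991.13 − 3278.69 ≈ 712.44 mm.
Ratio = 712.44 / 155.89 ≈ 4.57.

4.57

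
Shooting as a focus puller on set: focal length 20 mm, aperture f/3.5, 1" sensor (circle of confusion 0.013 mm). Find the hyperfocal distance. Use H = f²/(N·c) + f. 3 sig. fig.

Hyperfocal distance H = f²/(N·c) + f = 20²/(3.5 × 0.013) + 20 = 400/0.0455 + 20 ≈ 8811.2 mm ≈ 8.81 m.

8.81 m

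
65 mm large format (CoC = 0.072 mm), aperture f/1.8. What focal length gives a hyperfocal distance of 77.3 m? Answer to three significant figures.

From H = f²/(N·c) + f, with f ≪ H: f ≈ √(H·N·c) = √(77300 × 1.8 × 0.072) = √10018 ≈ 100.1 mm.
The +f correction barely moves this — solving exactly, f² + N·c·f − N·c·H = 0 ⇒ f = (−N·c + √((N·c)² + 4·N·c·H))/2 = (−0.1296 + √40072)/2 ≈ 100.03 mm, so f ≈ 100 mm.

100 mm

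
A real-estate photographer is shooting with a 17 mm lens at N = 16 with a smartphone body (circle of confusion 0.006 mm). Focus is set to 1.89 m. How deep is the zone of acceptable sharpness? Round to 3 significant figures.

Hyperfocal distance H = f²/(N·c) + f = 17²/(16 × 0.006) + 17 = 289/0.096 + 17 ≈ 3027.4 mm ≈ 3.027 m.
Near limit Dn = s·(H − f)/(H + s − 2f) = 1890 × (3027.4 − 17) / (3027.4 + 1890 − 2 × 17) = 1890 × 3010.4 / 4883.4 ≈ 1165.1 mm.
Far limit Df = s·(H − f)/(H − s) = 1890 × (3027.4 − 17) / (3027.4 − 1890) = 1890 × 3010.4 / 1137.4 ≈ 5002.3 mm.
Depth of field = Df − Dn = 5002.3 − 1165.1 ≈ 3837.2 mm ≈ 3.84 m.

3.84 m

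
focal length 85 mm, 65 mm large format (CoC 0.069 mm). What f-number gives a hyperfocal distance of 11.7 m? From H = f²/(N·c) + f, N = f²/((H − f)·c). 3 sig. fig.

f/9.02

Rearrange H = f²/(N·c) + f for N: N = f² / ((H − f)·c).
N = 85² / ((11700 − 85) × 0.069) = 7225 / 801.4 ≈ 9.02.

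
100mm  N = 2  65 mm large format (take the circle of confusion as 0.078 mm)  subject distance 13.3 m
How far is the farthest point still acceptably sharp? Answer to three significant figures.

Hyperfocal distance H = f²/(N·c) + f = 100²/(2 × 0.078) + 100 = 10000/0.156 + 100 ≈ 64202.6 mm ≈ 64.20 m.
Far limit Df = s·(H − f)/(H − s) = 13300 × (64202.6 − 100) / (64202.6 − 13300) = 13300 × 64102.6 / 50902.6 ≈ 16749 mm ≈ 16.7 m.

16.7 m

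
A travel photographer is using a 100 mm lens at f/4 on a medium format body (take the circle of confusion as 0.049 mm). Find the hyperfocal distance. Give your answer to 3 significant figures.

51.1 m

Hyperfocal distance H = f²/(N·c) + f = 100²/(4 × 0.049) + 100 = 10000/0.196 + 100 ≈ 51120.4 mm ≈ 51.1 m.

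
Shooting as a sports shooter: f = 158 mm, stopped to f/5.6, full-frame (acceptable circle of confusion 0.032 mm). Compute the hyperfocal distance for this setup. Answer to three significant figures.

139 m

Hyperfocal distance H = f²/(N·c) + f = 158²/(5.6 × 0.032) + 158 = 24964/0.1792 + 158 ≈ 139466.0 mm ≈ 139 m.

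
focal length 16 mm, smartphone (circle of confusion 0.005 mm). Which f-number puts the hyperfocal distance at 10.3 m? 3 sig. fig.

f/4.98

Rearrange H = f²/(N·c) + f for N: N = f² / ((H − f)·c).
N = 16² / ((10300 − 16) × 0.005) = 256 / 51.42 ≈ 4.98.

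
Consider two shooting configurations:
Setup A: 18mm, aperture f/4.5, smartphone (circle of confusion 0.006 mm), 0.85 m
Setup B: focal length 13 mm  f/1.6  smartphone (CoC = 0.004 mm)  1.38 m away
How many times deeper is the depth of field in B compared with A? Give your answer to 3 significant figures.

Setup A: H = 18²/(4.5×0.006) + 18 ≈ 12018.0 mm; DoF = Df − Dn = 913.32 − 794.89 ≈ 118.43 mm.
Setup B: H = 13²/(1.6×0.004) + 13 ≈ 26419.2 mm; DoF = Df − Dn = 1455.34 − 1312.08 ≈ 143.26 mm.
Ratio = 143.26 / 118.43 ≈ 1.21.

1.21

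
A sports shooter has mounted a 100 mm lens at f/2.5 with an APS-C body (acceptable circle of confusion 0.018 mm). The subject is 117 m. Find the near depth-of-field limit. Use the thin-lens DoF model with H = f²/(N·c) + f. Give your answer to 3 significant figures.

76.7 m

Hyperfocal distance H = f²/(N·c) + f = 100²/(2.5 × 0.018) + 100 = 10000/0.045 + 100 ≈ 222322.2 mm ≈ 222.3 m.
Near limit Dn = s·(H − f)/(H + s − 2f) = 117000 × (222322.2 − 100) / (222322.2 + 117000 − 2 × 100) = 117000 × 222222.2 / 339122.2 ≈ 76669 mm ≈ 76.7 m.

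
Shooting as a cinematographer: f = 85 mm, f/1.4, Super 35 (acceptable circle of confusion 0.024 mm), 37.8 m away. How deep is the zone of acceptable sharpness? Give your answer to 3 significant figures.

Hyperfocal distance H = f²/(N·c) + f = 85²/(1.4 × 0.024) + 85 = 7225/0.0336 + 85 ≈ 215114.8 mm ≈ 215.1 m.
Near limit Dn = s·(H − f)/(H + s − 2f) = 37800 × (215114.8 − 85) / (215114.8 + 37800 − 2 × 85) = 37800 × 215029.8 / 252744.8 ≈ 32159 mm.
Far limit Df = s·(H − f)/(H − s) = 37800 × (215114.8 − 85) / (215114.8 − 37800) = 37800 × 215029.8 / 177314.8 ≈ 45840 mm.
Depth of field = Df − Dn = 45840 − 32159 ≈ 13681 mm ≈ 13.7 m.

13.7 m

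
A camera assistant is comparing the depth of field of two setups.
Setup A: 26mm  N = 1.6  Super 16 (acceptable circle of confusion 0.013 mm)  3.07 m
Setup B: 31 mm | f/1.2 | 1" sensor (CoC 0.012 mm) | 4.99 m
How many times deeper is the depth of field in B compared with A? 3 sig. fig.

1.29

Setup A: H = 26²/(1.6×0.013) + 26 ≈ 32526.0 mm; DoF = Df − Dn = 3387.26 − 2807.08 ≈ 580.18 mm.
Setup B: H = 31²/(1.2×0.012) + 31 ≈ 66767.1 mm; DoF = Df − Dn = 5390.56 − 4644.85 ≈ 745.71 mm.
Ratio = 745.71 / 580.18 ≈ 1.29.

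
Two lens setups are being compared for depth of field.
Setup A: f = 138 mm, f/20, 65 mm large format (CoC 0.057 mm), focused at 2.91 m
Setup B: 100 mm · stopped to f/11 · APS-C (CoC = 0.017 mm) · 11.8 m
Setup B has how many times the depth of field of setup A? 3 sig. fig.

5.46

Setup A: H = 138²/(20×0.057) + 138 ≈ 16843.3 mm; DoF = Df − Dn = 3488.94 − 2495.85 ≈ 993.09 mm.
Setup B: H = 100²/(11×0.017) + 100 ≈ 53575.9 mm; DoF = Df − Dn = 15104.8 − 9681.7 ≈ 5423.1 mm.
Ratio = 5423.1 / 993.09 ≈ 5.46.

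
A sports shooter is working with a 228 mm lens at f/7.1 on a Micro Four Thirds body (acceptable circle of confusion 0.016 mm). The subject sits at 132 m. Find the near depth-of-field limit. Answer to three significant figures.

102 m

Hyperfocal distance H = f²/(N·c) + f = 228²/(7.1 × 0.016) + 228 = 51984/0.1136 + 228 ≈ 457833.6 mm ≈ 457.8 m.
Near limit Dn = s·(H − f)/(H + s − 2f) = 132000 × (457833.6 − 228) / (457833.6 + 132000 − 2 × 228) = 132000 × 457605.6 / 589377.6 ≈ 102488 mm ≈ 102 m.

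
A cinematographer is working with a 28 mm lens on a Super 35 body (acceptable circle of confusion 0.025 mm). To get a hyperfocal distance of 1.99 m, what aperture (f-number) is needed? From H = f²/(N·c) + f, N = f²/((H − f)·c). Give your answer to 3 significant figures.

Rearrange H = f²/(N·c) + f for N: N = f² / ((H − f)·c).
N = 28² / ((1990 − 28) × 0.025) = 784 / 49.05 ≈ 16.

f/16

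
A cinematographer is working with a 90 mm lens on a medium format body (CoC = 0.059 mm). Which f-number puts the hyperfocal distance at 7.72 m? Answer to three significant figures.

Rearrange H = f²/(N·c) + f for N: N = f² / ((H − f)·c).
N = 90² / ((7720 − 90) × 0.059) = 8100 / 450.2 ≈ 18.

f/18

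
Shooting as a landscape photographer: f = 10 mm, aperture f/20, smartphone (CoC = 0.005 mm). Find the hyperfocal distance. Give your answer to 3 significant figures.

1.01 m

Hyperfocal distance H = f²/(N·c) + f = 10²/(20 × 0.005) + 10 = 100/0.1 + 10 ≈ 1010.0 mm ≈ 1.01 m.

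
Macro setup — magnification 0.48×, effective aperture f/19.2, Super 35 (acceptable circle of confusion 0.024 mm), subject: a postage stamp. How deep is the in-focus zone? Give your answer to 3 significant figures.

At magnification m, DoF ≈ 2·N_eff·c/m² = 2 × 19.2 × 0.024 / 0.48² = 0.9216 / 0.2304 ≈ 4 mm.

4.00 mm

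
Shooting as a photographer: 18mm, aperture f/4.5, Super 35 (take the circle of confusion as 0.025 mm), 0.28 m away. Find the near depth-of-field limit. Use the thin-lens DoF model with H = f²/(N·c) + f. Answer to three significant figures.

Hyperfocal distance H = f²/(N·c) + f = 18²/(4.5 × 0.025) + 18 = 324/0.1125 + 18 ≈ 2898.0 mm ≈ 2.898 m.
Near limit Dn = s·(H − f)/(H + s − 2f) = 280 × (2898.0 − 18) / (2898.0 + 280 − 2 × 18) = 280 × 2880.0 / 3142.0 ≈ 256.65 mm.

257 mm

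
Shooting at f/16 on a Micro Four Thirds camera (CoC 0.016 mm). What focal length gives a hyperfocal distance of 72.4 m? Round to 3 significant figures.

From H = f²/(N·c) + f, with f ≪ H: f ≈ √(H·N·c) = √(72400 × 16 × 0.016) = √18534 ≈ 136.1 mm.
The +f correction barely moves this — solving exactly, f² + N·c·f − N·c·H = 0 ⇒ f = (−N·c + √((N·c)² + 4·N·c·H))/2 = (−0.256 + √74138)/2 ≈ 136.01 mm, so f ≈ 136 mm.

136 mm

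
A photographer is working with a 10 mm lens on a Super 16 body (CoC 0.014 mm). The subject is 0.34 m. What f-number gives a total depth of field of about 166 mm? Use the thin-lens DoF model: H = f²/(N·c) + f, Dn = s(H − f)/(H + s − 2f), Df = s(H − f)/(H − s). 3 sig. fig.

Write h = H − f = f²/(N·c). The thin-lens limits are Dn = s·h/(h + (s−f)) and Df = s·h/(h − (s−f)), so DoF = Df − Dn = 2·s·(s−f)·h / (h² − (s−f)²).
That is a quadratic in h: DoF·h² − 2·s·(s−f)·h − DoF·(s−f)² = 0 ⇒ h = (s−f)·(s + √(s² + DoF²)) / DoF = 330 × (340 + √(340² + 166²)) / 166 = 330 × (340 + 378.360) / 166 ≈ 1428.1 mm.
Then N = f²/(c·h) = 10² / (0.014 × 1428.1) = 100 / 19.993 ≈ 5.

f/5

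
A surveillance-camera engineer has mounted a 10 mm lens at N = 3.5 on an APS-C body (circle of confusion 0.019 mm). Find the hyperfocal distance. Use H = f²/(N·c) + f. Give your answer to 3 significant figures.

Hyperfocal distance H = f²/(N·c) + f = 10²/(3.5 × 0.019) + 10 = 100/0.0665 + 10 ≈ 1513.8 mm ≈ 1.51 m.

1.51 m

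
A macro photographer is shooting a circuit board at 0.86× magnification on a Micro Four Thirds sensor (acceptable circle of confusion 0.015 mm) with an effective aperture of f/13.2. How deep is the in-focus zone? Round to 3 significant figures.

At magnification m, DoF ≈ 2·N_eff·c/m² = 2 × 13.2 × 0.015 / 0.86² = 0.396 / 0.7396 ≈ 0.535 mm.

0.535 mm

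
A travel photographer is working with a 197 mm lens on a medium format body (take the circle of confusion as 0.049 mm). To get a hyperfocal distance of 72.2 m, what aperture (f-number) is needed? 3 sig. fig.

Rearrange H = f²/(N·c) + f for N: N = f² / ((H − f)·c).
N = 197² / ((72200 − 197) × 0.049) = 38809 / 3528 ≈ 11.

f/11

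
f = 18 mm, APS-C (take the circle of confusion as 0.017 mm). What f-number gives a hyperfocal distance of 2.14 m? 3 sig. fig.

f/8.98

Rearrange H = f²/(N·c) + f for N: N = f² / ((H − f)·c).
N = 18² / ((2140 − 18) × 0.017) = 324 / 36.07 ≈ 8.98.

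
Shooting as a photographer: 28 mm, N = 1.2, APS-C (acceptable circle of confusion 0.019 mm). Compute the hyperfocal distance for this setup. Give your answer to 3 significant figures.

34.4 m

Hyperfocal distance H = f²/(N·c) + f = 28²/(1.2 × 0.019) + 28 = 784/0.0228 + 28 ≈ 34414.0 mm ≈ 34.4 m.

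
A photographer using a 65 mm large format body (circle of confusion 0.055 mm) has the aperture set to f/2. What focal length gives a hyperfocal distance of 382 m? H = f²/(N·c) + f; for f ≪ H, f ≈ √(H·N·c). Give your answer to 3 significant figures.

205 mm

From H = f²/(N·c) + f, with f ≪ H: f ≈ √(H·N·c) = √(382000 × 2 × 0.055) = √42020 ≈ 205.0 mm.
The +f correction barely moves this — solving exactly, f² + N·c·f − N·c·H = 0 ⇒ f = (−N·c + √((N·c)² + 4·N·c·H))/2 = (−0.11 + √168080)/2 ≈ 204.93 mm, so f ≈ 205 mm.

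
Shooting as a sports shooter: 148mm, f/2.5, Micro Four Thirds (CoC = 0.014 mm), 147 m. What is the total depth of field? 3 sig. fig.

Hyperfocal distance H = f²/(N·c) + f = 148²/(2.5 × 0.014) + 148 = 21904/0.035 + 148 ≈ 625976.6 mm ≈ 626.0 m.
Near limit Dn = s·(H − f)/(H + s − 2f) = 147000 × (625976.6 − 148) / (625976.6 + 147000 − 2 × 148) = 147000 × 625828.6 / 772680.6 ≈ 119062 mm.
Far limit Df = s·(H − f)/(H − s) = 147000 × (625976.6 − 148) / (625976.6 − 147000) = 147000 × 625828.6 / 478976.6 ≈ 192070 mm.
Depth of field = Df − Dn = 192070 − 119062 ≈ 73008 mm ≈ 73.0 m.

73.0 m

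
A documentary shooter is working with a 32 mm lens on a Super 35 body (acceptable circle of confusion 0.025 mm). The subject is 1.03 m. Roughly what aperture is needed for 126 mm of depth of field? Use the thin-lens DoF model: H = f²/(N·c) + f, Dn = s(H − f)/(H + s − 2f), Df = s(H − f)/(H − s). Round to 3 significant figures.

f/2.50

Write h = H − f = f²/(N·c). The thin-lens limits are Dn = s·h/(h + (s−f)) and Df = s·h/(h − (s−f)), so DoF = Df − Dn = 2·s·(s−f)·h / (h² − (s−f)²).
That is a quadratic in h: DoF·h² − 2·s·(s−f)·h − DoF·(s−f)² = 0 ⇒ h = (s−f)·(s + √(s² + DoF²)) / DoF = 998 × (1030 + √(1030² + 126²)) / 126 = 998 × (1030 + 1037.68) / 126 ≈ 16377 mm.
Then N = f²/(c·h) = 32² / (0.025 × 16377) = 1024 / 409.43 ≈ 2.50.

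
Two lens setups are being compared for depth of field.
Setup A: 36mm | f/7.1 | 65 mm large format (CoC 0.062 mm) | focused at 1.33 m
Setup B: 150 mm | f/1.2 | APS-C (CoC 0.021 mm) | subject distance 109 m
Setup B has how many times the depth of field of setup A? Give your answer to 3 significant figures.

18.6

Setup A: H = 36²/(7.1×0.062) + 36 ≈ 2980.1 mm; DoF = Df − Dn = 2373.0 − 923.9 ≈ 1449.1 mm.
Setup B: H = 150²/(1.2×0.021) + 150 ≈ 893007.1 mm; DoF = Df − Dn = 124133 − 97156 ≈ 26977 mm.
Ratio = 26977 / 1449.1 ≈ 18.6.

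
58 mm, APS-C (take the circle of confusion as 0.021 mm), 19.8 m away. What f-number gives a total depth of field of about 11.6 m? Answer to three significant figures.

f/2.20

Write h = H − f = f²/(N·c). The thin-lens limits are Dn = s·h/(h + (s−f)) and Df = s·h/(h − (s−f)), so DoF = Df − Dn = 2·s·(s−f)·h / (h² − (s−f)²).
That is a quadratic in h: DoF·h² − 2·s·(s−f)·h − DoF·(s−f)² = 0 ⇒ h = (s−f)·(s + √(s² + DoF²)) / DoF = 19742 × (19800 + √(19800² + 11600²)) / 11600 = 19742 × (19800 + 22947.8) / 11600 ≈ 72752 mm.
Then N = f²/(c·h) = 58² / (0.021 × 72752) = 3364 / 1527.8 ≈ 2.20.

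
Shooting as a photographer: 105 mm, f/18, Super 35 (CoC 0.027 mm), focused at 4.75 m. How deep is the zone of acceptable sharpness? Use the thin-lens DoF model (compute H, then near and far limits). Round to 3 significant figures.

Hyperfocal distance H = f²/(N·c) + f = 105²/(18 × 0.027) + 105 = 11025/0.486 + 105 ≈ 22790.2 mm ≈ 22.79 m.
Near limit Dn = s·(H − f)/(H + s − 2f) = 4750 × (22790.2 − 105) / (22790.2 + 4750 − 2 × 105) = 4750 × 22685.2 / 27330.2 ≈ 3942.7 mm.
Far limit Df = s·(H − f)/(H − s) = 4750 × (22790.2 − 105) / (22790.2 − 4750) = 4750 × 22685.2 / 18040.2 ≈ 5973.0 mm.
Depth of field = Df − Dn = 5973.0 − 3942.7 ≈ 2030.3 mm ≈ 2.03 m.

2.03 m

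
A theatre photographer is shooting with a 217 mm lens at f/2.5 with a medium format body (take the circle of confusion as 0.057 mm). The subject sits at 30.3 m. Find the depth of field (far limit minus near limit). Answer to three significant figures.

Hyperfocal distance H = f²/(N·c) + f = 217²/(2.5 × 0.057) + 217 = 47089/0.1425 + 217 ≈ 330666.1 mm ≈ 330.7 m.
Near limit Dn = s·(H − f)/(H + s − 2f) = 30300 × (330666.1 − 217) / (330666.1 + 30300 − 2 × 217) = 30300 × 330449.1 / 360532.1 ≈ 27771.8 mm.
Far limit Df = s·(H − f)/(H − s) = 30300 × (330666.1 − 217) / (330666.1 − 30300) = 30300 × 330449.1 / 300366.1 ≈ 33334.7 mm.
Depth of field = Df − Dn = 33334.7 − 27771.8 ≈ 5562.9 mm ≈ 5.56 m.

5.56 m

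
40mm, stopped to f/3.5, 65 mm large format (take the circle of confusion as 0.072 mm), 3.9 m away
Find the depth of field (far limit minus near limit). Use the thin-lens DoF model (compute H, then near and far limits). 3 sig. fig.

7.52 m

Hyperfocal distance H = f²/(N·c) + f = 40²/(3.5 × 0.072) + 40 = 1600/0.252 + 40 ≈ 6389.2 mm ≈ 6.389 m.
Near limit Dn = s·(H − f)/(H + s − 2f) = 3900 × (6389.2 − 40) / (6389.2 + 3900 − 2 × 40) = 3900 × 6349.2 / 10209.2 ≈ 2425.4 mm.
Far limit Df = s·(H − f)/(H − s) = 3900 × (6389.2 − 40) / (6389.2 − 3900) = 3900 × 6349.2 / 2489.2 ≈ 9947.7 mm.
Depth of field = Df − Dn = 9947.7 − 2425.4 ≈ 7522.3 mm ≈ 7.52 m.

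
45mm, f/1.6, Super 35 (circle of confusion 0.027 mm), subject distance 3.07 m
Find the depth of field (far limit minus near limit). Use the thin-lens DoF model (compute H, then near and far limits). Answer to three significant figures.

Hyperfocal distance H = f²/(N·c) + f = 45²/(1.6 × 0.027) + 45 = 2025/0.0432 + 45 ≈ 46920.0 mm ≈ 46.92 m.
Near limit Dn = s·(H − f)/(H + s − 2f) = 3070 × (46920.0 − 45) / (46920.0 + 3070 − 2 × 45) = 3070 × 46875.0 / 49900.0 ≈ 2883.89 mm.
Far limit Df = s·(H − f)/(H − s) = 3070 × (46920.0 − 45) / (46920.0 − 3070) = 3070 × 46875.0 / 43850.0 ≈ 3281.78 mm.
Depth of field = Df − Dn = 3281.78 − 2883.89 ≈ 397.89 mm.

398 mm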